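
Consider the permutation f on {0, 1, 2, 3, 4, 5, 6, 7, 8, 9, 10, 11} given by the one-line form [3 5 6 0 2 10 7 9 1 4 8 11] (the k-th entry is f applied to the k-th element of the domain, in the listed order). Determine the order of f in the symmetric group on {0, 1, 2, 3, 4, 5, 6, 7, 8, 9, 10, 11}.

20

Writing f as disjoint cycles, the cycle lengths are 5, 4, 2, 1.
The order of f is the least common multiple of its cycle lengths: lcm(5, 4, 2) = 20.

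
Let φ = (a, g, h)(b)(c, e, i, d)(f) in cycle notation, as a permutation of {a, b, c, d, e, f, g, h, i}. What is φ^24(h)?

h

h lies in the 3-cycle (a, g, h).
Powers repeat with period 3 on this cycle, and 24 mod 3 = 0, so φ^24(h) = φ^0(h).
So φ^24(h) = h.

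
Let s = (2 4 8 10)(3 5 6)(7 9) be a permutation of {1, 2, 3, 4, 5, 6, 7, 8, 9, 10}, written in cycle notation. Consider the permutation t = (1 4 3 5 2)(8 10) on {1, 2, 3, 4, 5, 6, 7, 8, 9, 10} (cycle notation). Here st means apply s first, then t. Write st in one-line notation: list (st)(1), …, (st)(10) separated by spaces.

(st)(x) = t(s(x)). Computing each image: t(s(1)) = t(1) = 4, t(s(2)) = t(4) = 3, t(s(3)) = t(5) = 2, t(s(4)) = t(8) = 10, t(s(5)) = t(6) = 6, t(s(6)) = t(3) = 5, t(s(7)) = t(9) = 9, t(s(8)) = t(10) = 8, t(s(9)) = t(7) = 7, t(s(10)) = t(2) = 1.
Hence st = [4 3 2 10 6 5 9 8 7 1].

4 3 2 10 6 5 9 8 7 1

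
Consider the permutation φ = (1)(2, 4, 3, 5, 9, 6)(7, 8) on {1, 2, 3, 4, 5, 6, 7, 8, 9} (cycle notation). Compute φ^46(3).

3 lies in the 6-cycle (2, 4, 3, 5, 9, 6).
Powers repeat with period 6 on this cycle, and 46 mod 6 = 4, so φ^46(3) = φ^4(3).
Advancing 4 steps from 3: 3 → 5 → 9 → 6 → 2.

2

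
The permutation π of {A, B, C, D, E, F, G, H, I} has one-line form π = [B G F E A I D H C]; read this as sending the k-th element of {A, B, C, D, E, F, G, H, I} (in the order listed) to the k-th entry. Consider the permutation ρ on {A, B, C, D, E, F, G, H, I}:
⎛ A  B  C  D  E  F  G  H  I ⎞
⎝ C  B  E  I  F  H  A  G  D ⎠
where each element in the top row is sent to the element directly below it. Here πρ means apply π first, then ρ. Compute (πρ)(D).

First apply π: π(D) = E, then ρ(E) = F. Thus (πρ)(D) = F.

F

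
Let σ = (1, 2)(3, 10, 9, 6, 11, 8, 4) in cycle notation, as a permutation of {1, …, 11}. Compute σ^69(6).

9

6 lies in the 7-cycle (3, 10, 9, 6, 11, 8, 4).
On a 7-cycle, σ^7 is the identity, so σ^69 = σ^6 there (69 ≡ 6 mod 7).
Stepping 6 places around the cycle: 6 → 11 → 8 → 4 → 3 → 10 → 9.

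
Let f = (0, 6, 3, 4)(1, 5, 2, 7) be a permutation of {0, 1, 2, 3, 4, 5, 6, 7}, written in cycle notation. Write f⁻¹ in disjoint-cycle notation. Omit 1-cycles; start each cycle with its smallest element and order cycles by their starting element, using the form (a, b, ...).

(0, 4, 3, 6)(1, 7, 2, 5)

The inverse reverses each cycle.
Reversing each cycle of f and rotating so the smallest element leads gives (0, 4, 3, 6)(1, 7, 2, 5).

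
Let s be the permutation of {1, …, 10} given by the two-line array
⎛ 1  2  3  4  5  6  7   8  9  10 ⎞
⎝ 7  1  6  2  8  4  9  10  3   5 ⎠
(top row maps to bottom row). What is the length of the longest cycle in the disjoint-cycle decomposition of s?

7

Decomposing into disjoint cycles gives (1 7 9 3 6 4 2)(5 8 10); the longest has length 7.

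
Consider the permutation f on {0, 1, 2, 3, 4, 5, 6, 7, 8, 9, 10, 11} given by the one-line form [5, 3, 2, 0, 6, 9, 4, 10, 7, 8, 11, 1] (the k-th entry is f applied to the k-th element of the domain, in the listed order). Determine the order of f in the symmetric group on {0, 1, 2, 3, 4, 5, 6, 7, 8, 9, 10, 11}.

18

Decomposing into disjoint cycles gives cycle lengths 9, 2, 1.
The order is lcm(9, 2) = 18.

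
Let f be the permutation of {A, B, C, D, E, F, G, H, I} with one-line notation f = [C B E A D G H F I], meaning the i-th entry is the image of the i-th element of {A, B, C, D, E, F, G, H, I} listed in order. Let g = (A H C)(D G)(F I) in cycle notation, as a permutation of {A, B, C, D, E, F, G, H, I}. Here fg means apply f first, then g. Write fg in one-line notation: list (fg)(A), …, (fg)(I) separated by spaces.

(fg)(x) = g(f(x)). Computing each image: g(f(A)) = g(C) = A, g(f(B)) = g(B) = B, g(f(C)) = g(E) = E, g(f(D)) = g(A) = H, g(f(E)) = g(D) = G, g(f(F)) = g(G) = D, g(f(G)) = g(H) = C, g(f(H)) = g(F) = I, g(f(I)) = g(I) = F.
Hence fg = [A B E H G D C I F].

A B E H G D C I F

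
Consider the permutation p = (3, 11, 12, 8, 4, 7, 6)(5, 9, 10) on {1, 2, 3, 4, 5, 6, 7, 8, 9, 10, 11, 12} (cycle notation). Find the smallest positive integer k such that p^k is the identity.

21

The cycle type of p is (7, 3, 1, 1).
The order is lcm(7, 3) = 21.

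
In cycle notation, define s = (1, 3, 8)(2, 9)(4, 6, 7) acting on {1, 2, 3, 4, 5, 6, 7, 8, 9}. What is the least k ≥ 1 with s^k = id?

The disjoint cycles have lengths 3, 3, 2, 1.
Since disjoint cycles commute, ord(s) = lcm(3, 3, 2) = 6.

6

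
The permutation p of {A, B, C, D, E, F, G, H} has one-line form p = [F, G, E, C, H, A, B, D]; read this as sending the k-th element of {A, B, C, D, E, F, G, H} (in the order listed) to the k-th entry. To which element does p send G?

G is element number 7 of the domain, and entry number 7 of the one-line form is B, so p(G) = B.

B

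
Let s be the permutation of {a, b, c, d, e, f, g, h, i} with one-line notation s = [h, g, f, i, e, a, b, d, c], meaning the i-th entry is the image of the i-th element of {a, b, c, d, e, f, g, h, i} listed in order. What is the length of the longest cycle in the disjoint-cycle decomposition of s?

Decomposing into disjoint cycles gives (a h d i c f)(b g); the longest has length 6.

6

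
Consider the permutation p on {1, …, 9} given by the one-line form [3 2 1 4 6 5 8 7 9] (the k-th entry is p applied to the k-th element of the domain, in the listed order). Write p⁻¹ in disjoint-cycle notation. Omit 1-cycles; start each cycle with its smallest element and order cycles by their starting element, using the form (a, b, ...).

(1, 3)(5, 6)(7, 8)

First write p in disjoint cycles: (1, 3)(5, 6)(7, 8).
The inverse reverses every cycle; in canonical form, p⁻¹ = (1, 3)(5, 6)(7, 8).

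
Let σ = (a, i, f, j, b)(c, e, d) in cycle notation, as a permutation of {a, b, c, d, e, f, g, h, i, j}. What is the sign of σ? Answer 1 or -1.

1

The cycle lengths are 5, 3, 1, 1.
A cycle of length ℓ contributes ℓ−1 transpositions, so σ is a product of 4 + 2 = 6 transpositions — even.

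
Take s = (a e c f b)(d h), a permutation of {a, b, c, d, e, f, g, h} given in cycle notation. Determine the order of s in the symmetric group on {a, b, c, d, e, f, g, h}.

The disjoint cycles have lengths 5, 2, 1.
Since disjoint cycles commute, ord(s) = lcm(5, 2) = 10.

10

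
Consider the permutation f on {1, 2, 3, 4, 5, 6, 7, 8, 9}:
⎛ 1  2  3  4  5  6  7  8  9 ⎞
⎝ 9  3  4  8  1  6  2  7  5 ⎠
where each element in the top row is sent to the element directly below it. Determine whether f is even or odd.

even

In disjoint-cycle form the cycle lengths are 5, 3, 1.
A cycle is odd iff its length is even; f has 0 even-length cycles, so sgn(f) = (−1)^0 and f is even.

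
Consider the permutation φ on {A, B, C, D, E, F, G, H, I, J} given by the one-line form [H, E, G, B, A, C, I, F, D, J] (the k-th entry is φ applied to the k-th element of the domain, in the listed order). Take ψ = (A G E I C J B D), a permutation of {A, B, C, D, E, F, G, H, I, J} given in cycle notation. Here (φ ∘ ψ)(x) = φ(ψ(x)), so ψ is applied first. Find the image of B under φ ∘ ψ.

First apply ψ: ψ(B) = D, then φ(D) = B. Thus (φ ∘ ψ)(B) = B.

B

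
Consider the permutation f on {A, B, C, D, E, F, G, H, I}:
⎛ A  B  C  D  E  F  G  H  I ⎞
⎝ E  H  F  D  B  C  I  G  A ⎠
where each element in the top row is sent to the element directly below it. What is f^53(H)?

Tracing H → G → … returns to H after 6 steps, so H lies in a 6-cycle (A E B H G I).
On a 6-cycle, f^6 is the identity, so f^53 = f^5 there (53 ≡ 5 mod 6).
Advancing 5 steps from H: H → G → I → A → E → B.

B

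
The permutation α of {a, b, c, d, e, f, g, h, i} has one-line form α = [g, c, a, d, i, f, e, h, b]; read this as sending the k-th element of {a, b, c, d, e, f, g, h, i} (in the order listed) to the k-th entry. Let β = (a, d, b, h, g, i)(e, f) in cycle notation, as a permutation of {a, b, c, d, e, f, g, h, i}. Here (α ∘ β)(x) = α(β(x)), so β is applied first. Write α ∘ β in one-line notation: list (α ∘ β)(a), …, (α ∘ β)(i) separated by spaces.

d h a c f i b e g

(α ∘ β)(x) = α(β(x)). Computing each image: α(β(a)) = α(d) = d, α(β(b)) = α(h) = h, α(β(c)) = α(c) = a, α(β(d)) = α(b) = c, α(β(e)) = α(f) = f, α(β(f)) = α(e) = i, α(β(g)) = α(i) = b, α(β(h)) = α(g) = e, α(β(i)) = α(a) = g.
Hence α ∘ β = [d h a c f i b e g].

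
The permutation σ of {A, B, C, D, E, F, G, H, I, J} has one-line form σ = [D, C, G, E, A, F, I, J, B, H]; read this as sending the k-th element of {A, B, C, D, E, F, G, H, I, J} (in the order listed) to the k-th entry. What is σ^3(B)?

I

Tracing B → C → … returns to B after 4 steps, so B lies in a 4-cycle (B C G I).
Advancing 3 steps from B: B → C → G → I.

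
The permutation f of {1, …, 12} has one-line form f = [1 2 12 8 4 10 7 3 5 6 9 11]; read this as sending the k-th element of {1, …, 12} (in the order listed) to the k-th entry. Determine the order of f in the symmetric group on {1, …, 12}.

14

The disjoint-cycle form of f has cycle lengths 7, 2, 1, 1, 1.
Since disjoint cycles commute, ord(f) = lcm(7, 2) = 14.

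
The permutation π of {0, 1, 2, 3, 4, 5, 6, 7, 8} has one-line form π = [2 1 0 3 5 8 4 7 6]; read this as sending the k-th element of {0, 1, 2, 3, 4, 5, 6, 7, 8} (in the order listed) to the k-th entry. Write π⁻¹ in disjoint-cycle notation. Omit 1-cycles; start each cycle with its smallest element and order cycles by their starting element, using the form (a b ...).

(0 2)(4 6 8 5)

First write π in disjoint cycles: (0 2)(4 5 8 6).
Reversing each cycle (and rotating so the smallest element leads) gives π⁻¹ = (0 2)(4 6 8 5).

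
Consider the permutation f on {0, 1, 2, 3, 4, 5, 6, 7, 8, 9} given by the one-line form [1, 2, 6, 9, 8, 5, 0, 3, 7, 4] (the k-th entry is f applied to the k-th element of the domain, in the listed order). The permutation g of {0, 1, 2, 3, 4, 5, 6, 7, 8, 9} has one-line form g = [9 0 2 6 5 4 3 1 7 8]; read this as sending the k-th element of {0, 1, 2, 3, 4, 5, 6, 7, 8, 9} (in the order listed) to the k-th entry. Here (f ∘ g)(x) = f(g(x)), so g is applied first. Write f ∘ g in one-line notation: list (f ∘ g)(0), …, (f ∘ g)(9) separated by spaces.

4 1 6 0 5 8 9 2 3 7

(f ∘ g)(x) = f(g(x)). Computing each image: f(g(0)) = f(9) = 4, f(g(1)) = f(0) = 1, f(g(2)) = f(2) = 6, f(g(3)) = f(6) = 0, f(g(4)) = f(5) = 5, f(g(5)) = f(4) = 8, f(g(6)) = f(3) = 9, f(g(7)) = f(1) = 2, f(g(8)) = f(7) = 3, f(g(9)) = f(8) = 7.
Hence f ∘ g = [4 1 6 0 5 8 9 2 3 7].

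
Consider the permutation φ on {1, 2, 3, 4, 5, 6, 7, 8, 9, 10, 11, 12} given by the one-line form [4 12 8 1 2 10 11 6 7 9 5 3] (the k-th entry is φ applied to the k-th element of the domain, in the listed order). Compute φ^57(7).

Tracing 7 → 11 → … returns to 7 after 10 steps, so 7 lies in a 10-cycle (2 12 3 8 6 10 9 7 11 5).
Since the cycle has length 10, φ^57 acts on it the same as φ^7 (57 mod 10 = 7).
Stepping 7 places around the cycle: 7 → 11 → 5 → 2 → 12 → 3 → 8 → 6.

6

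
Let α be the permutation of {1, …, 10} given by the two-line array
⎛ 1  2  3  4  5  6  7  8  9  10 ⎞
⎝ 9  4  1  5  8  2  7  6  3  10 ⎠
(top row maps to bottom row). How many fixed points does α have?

The fixed points (elements with α(x) = x) are {7, 10}, so there are 2.

2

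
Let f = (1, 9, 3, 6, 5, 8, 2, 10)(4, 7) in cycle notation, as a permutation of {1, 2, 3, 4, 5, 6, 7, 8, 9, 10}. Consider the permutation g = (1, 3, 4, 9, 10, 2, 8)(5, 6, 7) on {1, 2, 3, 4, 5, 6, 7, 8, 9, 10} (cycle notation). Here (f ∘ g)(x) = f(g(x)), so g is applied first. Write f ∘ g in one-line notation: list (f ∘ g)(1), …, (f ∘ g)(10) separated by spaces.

(f ∘ g)(x) = f(g(x)). Computing each image: f(g(1)) = f(3) = 6, f(g(2)) = f(8) = 2, f(g(3)) = f(4) = 7, f(g(4)) = f(9) = 3, f(g(5)) = f(6) = 5, f(g(6)) = f(7) = 4, f(g(7)) = f(5) = 8, f(g(8)) = f(1) = 9, f(g(9)) = f(10) = 1, f(g(10)) = f(2) = 10.
Hence f ∘ g = [6 2 7 3 5 4 8 9 1 10].

6 2 7 3 5 4 8 9 1 10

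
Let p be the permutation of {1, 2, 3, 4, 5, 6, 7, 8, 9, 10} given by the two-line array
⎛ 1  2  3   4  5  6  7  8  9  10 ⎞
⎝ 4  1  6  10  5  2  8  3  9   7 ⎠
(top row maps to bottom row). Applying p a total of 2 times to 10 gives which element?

Tracing 10 → 7 → … returns to 10 after 8 steps, so 10 lies in an 8-cycle (1 4 10 7 8 3 6 2).
Stepping 2 places around the cycle: 10 → 7 → 8.

8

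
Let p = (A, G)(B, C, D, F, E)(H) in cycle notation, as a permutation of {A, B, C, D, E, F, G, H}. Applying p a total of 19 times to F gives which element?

F lies in the 5-cycle (B, C, D, F, E).
On a 5-cycle, p^5 is the identity, so p^19 = p^4 there (19 ≡ 4 mod 5).
Stepping 4 places around the cycle: F → E → B → C → D.

D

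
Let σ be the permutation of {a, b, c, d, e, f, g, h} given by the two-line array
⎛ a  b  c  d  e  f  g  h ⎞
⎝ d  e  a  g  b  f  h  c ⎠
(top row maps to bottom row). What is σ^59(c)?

Tracing c → a → … returns to c after 5 steps, so c lies in a 5-cycle (a d g h c).
On a 5-cycle, σ^5 is the identity, so σ^59 = σ^4 there (59 ≡ 4 mod 5).
Advancing 4 steps from c: c → a → d → g → h.

h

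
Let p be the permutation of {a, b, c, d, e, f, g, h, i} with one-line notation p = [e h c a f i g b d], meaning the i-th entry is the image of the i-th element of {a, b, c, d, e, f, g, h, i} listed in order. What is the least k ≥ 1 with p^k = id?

10

Decomposing into disjoint cycles gives cycle lengths 5, 2, 1, 1.
The order is lcm(5, 2) = 10.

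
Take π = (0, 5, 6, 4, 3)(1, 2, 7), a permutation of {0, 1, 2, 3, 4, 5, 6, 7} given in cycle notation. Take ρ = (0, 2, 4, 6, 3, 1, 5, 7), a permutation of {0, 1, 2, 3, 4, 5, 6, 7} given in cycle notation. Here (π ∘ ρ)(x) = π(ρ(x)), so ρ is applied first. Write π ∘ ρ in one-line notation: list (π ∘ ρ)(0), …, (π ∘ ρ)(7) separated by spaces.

Chase each element through ρ then π: 0 → 2 → 7; 1 → 5 → 6; 2 → 4 → 3; 3 → 1 → 2; 4 → 6 → 4; 5 → 7 → 1; 6 → 3 → 0; 7 → 0 → 5.
Collecting the images, π ∘ ρ = [7 6 3 2 4 1 0 5].

7 6 3 2 4 1 0 5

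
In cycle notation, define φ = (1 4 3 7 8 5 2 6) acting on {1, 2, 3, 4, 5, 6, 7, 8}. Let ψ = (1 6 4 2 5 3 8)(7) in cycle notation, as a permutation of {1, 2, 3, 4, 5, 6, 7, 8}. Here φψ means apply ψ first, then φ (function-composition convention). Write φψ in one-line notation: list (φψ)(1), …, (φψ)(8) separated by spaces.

1 2 5 6 7 3 8 4

(φψ)(x) = φ(ψ(x)). Computing each image: φ(ψ(1)) = φ(6) = 1, φ(ψ(2)) = φ(5) = 2, φ(ψ(3)) = φ(8) = 5, φ(ψ(4)) = φ(2) = 6, φ(ψ(5)) = φ(3) = 7, φ(ψ(6)) = φ(4) = 3, φ(ψ(7)) = φ(7) = 8, φ(ψ(8)) = φ(1) = 4.
Hence φψ = [1 2 5 6 7 3 8 4].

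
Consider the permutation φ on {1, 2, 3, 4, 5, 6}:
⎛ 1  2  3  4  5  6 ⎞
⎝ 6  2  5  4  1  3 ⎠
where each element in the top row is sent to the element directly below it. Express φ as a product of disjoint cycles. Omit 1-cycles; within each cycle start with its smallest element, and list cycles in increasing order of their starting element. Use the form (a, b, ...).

From 1: 1 → 6 → 3 → 5 → 1, closing the cycle (1, 6, 3, 5).
Repeating from the next unused element and collecting all non-trivial cycles gives (1, 6, 3, 5).

(1, 6, 3, 5)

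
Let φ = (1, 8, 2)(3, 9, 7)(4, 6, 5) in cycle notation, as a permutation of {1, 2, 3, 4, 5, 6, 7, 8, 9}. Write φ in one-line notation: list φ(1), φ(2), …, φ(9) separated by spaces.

Each element maps to the next entry in its cycle (wrapping to the front): 1↦8, 2↦1, 3↦9, 4↦6, 5↦4, 6↦5, 7↦3, 8↦2, 9↦7.
Listing these in domain order gives 8 1 9 6 4 5 3 2 7.

8 1 9 6 4 5 3 2 7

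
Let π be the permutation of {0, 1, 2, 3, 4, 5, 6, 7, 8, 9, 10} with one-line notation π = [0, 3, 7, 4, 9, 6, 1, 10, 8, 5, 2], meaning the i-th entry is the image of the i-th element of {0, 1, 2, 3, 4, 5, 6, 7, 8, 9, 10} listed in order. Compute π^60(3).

Tracing 3 → 4 → … returns to 3 after 6 steps, so 3 lies in a 6-cycle (1, 3, 4, 9, 5, 6).
Powers repeat with period 6 on this cycle, and 60 mod 6 = 0, so π^60(3) = π^0(3).
So π^60(3) = 3.

3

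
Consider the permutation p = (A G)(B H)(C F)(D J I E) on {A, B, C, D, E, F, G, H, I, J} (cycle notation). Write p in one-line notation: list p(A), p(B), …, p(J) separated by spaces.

Reading each image from the cycles: A↦G, B↦H, C↦F, D↦J, E↦D, F↦C, G↦A, H↦B, I↦E, J↦I.
So the one-line form is G H F J D C A B E I.

G H F J D C A B E I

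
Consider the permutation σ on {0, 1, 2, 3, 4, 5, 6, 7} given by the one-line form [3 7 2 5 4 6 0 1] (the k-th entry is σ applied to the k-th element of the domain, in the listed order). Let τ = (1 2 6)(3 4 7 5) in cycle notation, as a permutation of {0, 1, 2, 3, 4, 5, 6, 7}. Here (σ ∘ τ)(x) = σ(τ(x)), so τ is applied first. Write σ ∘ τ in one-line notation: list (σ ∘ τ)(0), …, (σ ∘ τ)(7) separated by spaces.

3 2 0 4 1 5 7 6

Chase each element through τ then σ: 0 → 0 → 3; 1 → 2 → 2; 2 → 6 → 0; 3 → 4 → 4; 4 → 7 → 1; 5 → 3 → 5; 6 → 1 → 7; 7 → 5 → 6.
So σ ∘ τ in one-line form is 3 2 0 4 1 5 7 6.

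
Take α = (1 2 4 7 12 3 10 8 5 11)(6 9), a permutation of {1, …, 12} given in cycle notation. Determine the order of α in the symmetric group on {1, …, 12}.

10

The cycle type of α is (10, 2).
The order is lcm(10, 2) = 10.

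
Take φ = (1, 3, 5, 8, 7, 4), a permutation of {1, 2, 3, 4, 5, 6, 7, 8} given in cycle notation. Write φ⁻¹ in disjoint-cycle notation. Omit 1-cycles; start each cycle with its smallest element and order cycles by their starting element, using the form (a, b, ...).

(1, 4, 7, 8, 5, 3)

Inverting a permutation written in cycle notation just reverses the order within every cycle.
Reversing each cycle of φ and rotating so the smallest element leads gives (1, 4, 7, 8, 5, 3).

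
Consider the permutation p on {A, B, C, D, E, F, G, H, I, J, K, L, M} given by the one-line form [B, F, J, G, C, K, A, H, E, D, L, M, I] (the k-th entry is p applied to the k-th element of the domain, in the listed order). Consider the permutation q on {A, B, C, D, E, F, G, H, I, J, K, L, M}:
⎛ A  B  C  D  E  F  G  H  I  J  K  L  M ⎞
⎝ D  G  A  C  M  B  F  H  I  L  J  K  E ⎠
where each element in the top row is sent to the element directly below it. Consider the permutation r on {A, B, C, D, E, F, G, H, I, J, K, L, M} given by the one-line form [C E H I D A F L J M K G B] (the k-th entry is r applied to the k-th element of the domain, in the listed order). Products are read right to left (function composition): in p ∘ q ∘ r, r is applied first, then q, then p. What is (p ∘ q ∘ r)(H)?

L

Apply the permutations in order: r(H) = L, then q(L) = K, then p(K) = L. So (p ∘ q ∘ r)(H) = L.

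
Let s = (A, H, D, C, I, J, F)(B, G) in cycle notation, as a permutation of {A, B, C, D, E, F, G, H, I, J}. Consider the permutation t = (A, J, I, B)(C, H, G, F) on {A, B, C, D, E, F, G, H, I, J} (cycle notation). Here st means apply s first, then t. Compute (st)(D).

(st)(D) = t(s(D)). s(D) = C, then t(C) = H. So (st)(D) = H.

H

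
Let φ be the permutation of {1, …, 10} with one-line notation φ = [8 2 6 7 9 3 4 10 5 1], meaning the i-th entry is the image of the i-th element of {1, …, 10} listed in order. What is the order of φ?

6

The disjoint-cycle form of φ has cycle lengths 3, 2, 2, 2, 1.
The order is lcm(3, 2, 2, 2) = 6.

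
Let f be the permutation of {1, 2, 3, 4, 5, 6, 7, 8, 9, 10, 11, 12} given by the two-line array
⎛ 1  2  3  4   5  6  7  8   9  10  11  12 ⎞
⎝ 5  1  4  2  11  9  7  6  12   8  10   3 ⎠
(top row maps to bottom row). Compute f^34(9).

12

Tracing 9 → 12 → … returns to 9 after 11 steps, so 9 lies in an 11-cycle (1, 5, 11, 10, 8, 6, 9, 12, 3, 4, 2).
Since the cycle has length 11, f^34 acts on it the same as f^1 (34 mod 11 = 1).
Stepping 1 place around the cycle: 9 → 12.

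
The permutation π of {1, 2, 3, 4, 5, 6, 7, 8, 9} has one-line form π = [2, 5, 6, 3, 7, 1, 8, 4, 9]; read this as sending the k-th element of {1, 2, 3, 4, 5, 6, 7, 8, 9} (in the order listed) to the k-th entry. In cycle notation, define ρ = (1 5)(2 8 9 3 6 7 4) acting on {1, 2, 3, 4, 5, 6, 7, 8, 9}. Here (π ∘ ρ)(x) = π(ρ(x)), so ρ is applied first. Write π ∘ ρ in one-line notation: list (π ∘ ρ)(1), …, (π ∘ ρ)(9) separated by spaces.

7 4 1 5 2 8 3 9 6

For each element, apply ρ then π: 1 → 5 → 7; 2 → 8 → 4; 3 → 6 → 1; 4 → 2 → 5; 5 → 1 → 2; 6 → 7 → 8; 7 → 4 → 3; 8 → 9 → 9; 9 → 3 → 6.
So π ∘ ρ in one-line form is 7 4 1 5 2 8 3 9 6.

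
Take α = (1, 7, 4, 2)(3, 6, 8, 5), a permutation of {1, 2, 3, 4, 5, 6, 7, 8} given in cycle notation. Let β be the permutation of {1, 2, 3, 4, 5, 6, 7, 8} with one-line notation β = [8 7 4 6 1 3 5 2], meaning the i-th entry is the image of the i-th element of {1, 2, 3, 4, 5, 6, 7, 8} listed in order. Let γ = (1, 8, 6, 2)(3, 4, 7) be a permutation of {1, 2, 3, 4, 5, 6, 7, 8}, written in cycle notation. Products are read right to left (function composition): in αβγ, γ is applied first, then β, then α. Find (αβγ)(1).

1

Apply the permutations in order: γ(1) = 8, then β(8) = 2, then α(2) = 1. So (αβγ)(1) = 1.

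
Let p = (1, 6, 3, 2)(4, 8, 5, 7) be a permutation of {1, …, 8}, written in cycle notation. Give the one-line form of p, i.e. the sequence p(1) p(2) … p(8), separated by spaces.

Image by image: 1→6, 2→1, 3→2, 4→8, 5→7, 6→3, 7→4, 8→5.
Listing these in domain order gives 6 1 2 8 7 3 4 5.

6 1 2 8 7 3 4 5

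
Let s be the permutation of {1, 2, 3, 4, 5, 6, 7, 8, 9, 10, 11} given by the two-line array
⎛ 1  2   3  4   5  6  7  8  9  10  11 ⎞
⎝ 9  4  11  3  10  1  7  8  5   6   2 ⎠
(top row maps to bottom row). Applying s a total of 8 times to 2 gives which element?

Tracing 2 → 4 → … returns to 2 after 4 steps, so 2 lies in a 4-cycle (2, 4, 3, 11).
On a 4-cycle, s^4 is the identity, so s^8 = s^0 there (8 ≡ 0 mod 4).
So s^8(2) = 2.

2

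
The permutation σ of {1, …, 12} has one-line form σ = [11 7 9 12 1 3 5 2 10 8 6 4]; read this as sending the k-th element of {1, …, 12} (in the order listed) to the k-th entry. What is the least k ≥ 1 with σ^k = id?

Writing σ as disjoint cycles, the cycle lengths are 10, 2.
The order of σ is the least common multiple of its cycle lengths: lcm(10, 2) = 10.

10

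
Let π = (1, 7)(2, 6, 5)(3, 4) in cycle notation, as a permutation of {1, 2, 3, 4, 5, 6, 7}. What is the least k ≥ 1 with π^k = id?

The cycle type of π is (3, 2, 2).
The order of π is the least common multiple of its cycle lengths: lcm(3, 2, 2) = 6.

6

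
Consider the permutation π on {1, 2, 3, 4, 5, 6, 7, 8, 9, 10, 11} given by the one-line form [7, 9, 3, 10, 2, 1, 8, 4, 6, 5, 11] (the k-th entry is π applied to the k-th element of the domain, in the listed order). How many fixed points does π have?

The fixed points (elements with π(x) = x) are {3, 11}, so there are 2.

2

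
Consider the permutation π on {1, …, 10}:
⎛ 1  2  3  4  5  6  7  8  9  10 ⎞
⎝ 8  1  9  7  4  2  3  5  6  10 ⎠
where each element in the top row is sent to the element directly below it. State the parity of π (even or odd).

even

In disjoint-cycle form the cycle lengths are 9, 1.
A cycle is odd iff its length is even; π has 0 even-length cycles, so sgn(π) = (−1)^0 and π is even.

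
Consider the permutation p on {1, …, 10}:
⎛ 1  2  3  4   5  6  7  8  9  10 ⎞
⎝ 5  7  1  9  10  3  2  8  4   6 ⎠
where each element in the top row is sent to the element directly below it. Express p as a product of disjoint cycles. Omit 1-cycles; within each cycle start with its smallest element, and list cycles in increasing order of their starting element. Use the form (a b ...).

From 1: 1 → 5 → 10 → 6 → 3 → 1, closing the cycle (1 5 10 6 3).
Repeating from the next unused element and collecting all non-trivial cycles gives (1 5 10 6 3)(2 7)(4 9).

(1 5 10 6 3)(2 7)(4 9)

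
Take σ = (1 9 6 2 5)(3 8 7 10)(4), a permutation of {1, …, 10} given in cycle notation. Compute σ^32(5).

9

5 lies in the 5-cycle (1 9 6 2 5).
Powers repeat with period 5 on this cycle, and 32 mod 5 = 2, so σ^32(5) = σ^2(5).
Advancing 2 steps from 5: 5 → 1 → 9.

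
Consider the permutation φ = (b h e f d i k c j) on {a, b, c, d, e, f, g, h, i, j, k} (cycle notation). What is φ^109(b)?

b lies in the 9-cycle (b h e f d i k c j).
Since the cycle has length 9, φ^109 acts on it the same as φ^1 (109 mod 9 = 1).
Advancing 1 step from b: b → h.

h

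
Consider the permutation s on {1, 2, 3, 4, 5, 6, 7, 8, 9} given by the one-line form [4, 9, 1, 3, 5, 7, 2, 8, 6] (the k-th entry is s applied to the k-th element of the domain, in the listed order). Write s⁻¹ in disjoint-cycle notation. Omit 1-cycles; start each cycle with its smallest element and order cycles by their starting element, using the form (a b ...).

First write s in disjoint cycles: (1 4 3)(2 9 6 7).
Reversing each cycle (and rotating so the smallest element leads) gives s⁻¹ = (1 3 4)(2 7 6 9).

(1 3 4)(2 7 6 9)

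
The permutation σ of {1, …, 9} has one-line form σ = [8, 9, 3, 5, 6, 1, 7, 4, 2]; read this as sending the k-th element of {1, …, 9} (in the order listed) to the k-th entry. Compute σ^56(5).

Tracing 5 → 6 → … returns to 5 after 5 steps, so 5 lies in a 5-cycle (1 8 4 5 6).
Since the cycle has length 5, σ^56 acts on it the same as σ^1 (56 mod 5 = 1).
Advancing 1 step from 5: 5 → 6.

6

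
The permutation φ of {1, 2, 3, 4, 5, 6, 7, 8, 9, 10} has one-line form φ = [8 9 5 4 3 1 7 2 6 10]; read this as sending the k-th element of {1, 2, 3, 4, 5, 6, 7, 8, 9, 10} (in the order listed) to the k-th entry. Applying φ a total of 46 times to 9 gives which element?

Tracing 9 → 6 → … returns to 9 after 5 steps, so 9 lies in a 5-cycle (1, 8, 2, 9, 6).
Since the cycle has length 5, φ^46 acts on it the same as φ^1 (46 mod 5 = 1).
Stepping 1 place around the cycle: 9 → 6.

6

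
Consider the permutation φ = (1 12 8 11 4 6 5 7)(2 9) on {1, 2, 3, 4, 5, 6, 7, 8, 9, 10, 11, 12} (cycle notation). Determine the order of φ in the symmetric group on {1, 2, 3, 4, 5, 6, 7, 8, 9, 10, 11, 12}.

8

The disjoint cycles have lengths 8, 2, 1, 1.
The order of φ is the least common multiple of its cycle lengths: lcm(8, 2) = 8.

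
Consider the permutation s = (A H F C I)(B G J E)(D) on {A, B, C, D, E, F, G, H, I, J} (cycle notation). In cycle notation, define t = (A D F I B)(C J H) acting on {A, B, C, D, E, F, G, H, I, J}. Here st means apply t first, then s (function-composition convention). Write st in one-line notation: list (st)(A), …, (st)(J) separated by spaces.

D H E C B A J I G F

For each element, apply t then s: A → D → D; B → A → H; C → J → E; D → F → C; E → E → B; F → I → A; G → G → J; H → C → I; I → B → G; J → H → F.
Collecting the images, st = [D H E C B A J I G F].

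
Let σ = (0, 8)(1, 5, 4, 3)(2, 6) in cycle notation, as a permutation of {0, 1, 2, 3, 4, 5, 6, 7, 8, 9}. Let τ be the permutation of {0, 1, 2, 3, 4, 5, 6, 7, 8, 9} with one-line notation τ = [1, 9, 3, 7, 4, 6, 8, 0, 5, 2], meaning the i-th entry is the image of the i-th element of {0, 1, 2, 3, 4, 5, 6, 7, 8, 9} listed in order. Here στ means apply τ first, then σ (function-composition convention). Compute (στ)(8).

4

(στ)(8) = σ(τ(8)). τ(8) = 5, then σ(5) = 4. So (στ)(8) = 4.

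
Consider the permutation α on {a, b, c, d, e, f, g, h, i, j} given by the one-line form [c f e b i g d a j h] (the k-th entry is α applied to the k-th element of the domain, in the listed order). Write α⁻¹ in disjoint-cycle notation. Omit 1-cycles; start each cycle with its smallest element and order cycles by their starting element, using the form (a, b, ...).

(a, h, j, i, e, c)(b, d, g, f)

The cycle decomposition of α is (a, c, e, i, j, h)(b, f, g, d).
The inverse reverses every cycle; in canonical form, α⁻¹ = (a, h, j, i, e, c)(b, d, g, f).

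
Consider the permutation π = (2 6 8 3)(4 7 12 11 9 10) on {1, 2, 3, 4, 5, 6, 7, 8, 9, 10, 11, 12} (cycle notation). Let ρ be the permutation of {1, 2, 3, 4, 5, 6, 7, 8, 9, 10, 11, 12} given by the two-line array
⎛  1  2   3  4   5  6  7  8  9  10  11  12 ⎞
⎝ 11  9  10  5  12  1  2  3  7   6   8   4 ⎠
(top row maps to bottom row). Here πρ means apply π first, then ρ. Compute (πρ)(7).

π(7) = 12, then ρ(12) = 4; composing gives (πρ)(7) = 4.

4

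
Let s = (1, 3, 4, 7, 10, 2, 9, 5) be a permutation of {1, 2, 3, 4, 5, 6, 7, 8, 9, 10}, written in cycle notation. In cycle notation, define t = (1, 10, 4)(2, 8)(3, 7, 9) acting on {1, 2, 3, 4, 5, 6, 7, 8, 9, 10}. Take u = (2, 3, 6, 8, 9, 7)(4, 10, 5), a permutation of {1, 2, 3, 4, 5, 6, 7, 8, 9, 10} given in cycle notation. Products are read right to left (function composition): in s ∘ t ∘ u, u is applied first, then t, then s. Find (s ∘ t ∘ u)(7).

(s ∘ t ∘ u)(7) = s(t(u(7))). u(7) = 2, then t(2) = 8, then s(8) = 8, so the result is 8.

8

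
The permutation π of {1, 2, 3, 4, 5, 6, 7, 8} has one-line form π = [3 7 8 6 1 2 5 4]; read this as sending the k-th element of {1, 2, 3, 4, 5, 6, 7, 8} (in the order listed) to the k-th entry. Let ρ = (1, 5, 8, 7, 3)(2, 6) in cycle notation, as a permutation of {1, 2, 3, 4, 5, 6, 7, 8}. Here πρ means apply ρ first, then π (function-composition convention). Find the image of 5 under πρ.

(πρ)(5) = π(ρ(5)). ρ(5) = 8, then π(8) = 4. So (πρ)(5) = 4.

4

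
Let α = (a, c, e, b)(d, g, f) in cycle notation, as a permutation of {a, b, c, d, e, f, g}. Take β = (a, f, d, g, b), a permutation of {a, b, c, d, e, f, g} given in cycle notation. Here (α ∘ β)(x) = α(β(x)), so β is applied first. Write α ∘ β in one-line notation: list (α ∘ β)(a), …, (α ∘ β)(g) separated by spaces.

d c e f b g a

(α ∘ β)(x) = α(β(x)). Computing each image: α(β(a)) = α(f) = d, α(β(b)) = α(a) = c, α(β(c)) = α(c) = e, α(β(d)) = α(g) = f, α(β(e)) = α(e) = b, α(β(f)) = α(d) = g, α(β(g)) = α(b) = a.
Hence α ∘ β = [d c e f b g a].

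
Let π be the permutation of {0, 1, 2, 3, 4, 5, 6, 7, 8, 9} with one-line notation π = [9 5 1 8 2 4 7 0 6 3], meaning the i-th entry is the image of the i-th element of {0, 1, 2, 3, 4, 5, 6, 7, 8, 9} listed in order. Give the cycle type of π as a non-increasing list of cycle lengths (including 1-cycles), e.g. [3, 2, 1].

[6, 4]

The disjoint cycles are (0, 9, 3, 8, 6, 7)(1, 5, 4, 2), with lengths 6, 4 in non-increasing order.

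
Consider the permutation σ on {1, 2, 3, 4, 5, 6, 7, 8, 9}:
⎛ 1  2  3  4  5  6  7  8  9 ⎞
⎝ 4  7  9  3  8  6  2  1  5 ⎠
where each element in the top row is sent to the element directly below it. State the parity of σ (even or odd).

even

In disjoint-cycle form the cycle lengths are 6, 2, 1.
A cycle is odd iff its length is even; σ has 2 even-length cycles, so sgn(σ) = (−1)^2 and σ is even.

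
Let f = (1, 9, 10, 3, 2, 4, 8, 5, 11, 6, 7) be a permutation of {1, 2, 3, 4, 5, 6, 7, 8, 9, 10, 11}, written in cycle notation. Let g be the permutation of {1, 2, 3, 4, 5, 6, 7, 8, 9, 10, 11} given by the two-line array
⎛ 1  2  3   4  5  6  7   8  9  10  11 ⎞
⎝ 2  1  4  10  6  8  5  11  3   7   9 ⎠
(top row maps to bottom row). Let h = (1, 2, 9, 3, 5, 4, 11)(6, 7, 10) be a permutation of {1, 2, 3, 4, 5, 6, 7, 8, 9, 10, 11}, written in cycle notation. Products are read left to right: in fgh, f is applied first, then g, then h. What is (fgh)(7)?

9

Chase 7: f(7) = 1; g(1) = 2; h(2) = 9. Hence (fgh)(7) = 9.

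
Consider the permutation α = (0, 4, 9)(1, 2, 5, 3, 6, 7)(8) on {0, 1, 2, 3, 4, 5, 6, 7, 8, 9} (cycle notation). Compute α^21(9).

9 lies in the 3-cycle (0, 4, 9).
On a 3-cycle, α^3 is the identity, so α^21 = α^0 there (21 ≡ 0 mod 3).
So α^21(9) = 9.

9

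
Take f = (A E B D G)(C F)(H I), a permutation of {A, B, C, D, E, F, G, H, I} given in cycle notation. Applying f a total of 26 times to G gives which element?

G lies in the 5-cycle (A E B D G).
On a 5-cycle, f^5 is the identity, so f^26 = f^1 there (26 ≡ 1 mod 5).
Stepping 1 place around the cycle: G → A.

A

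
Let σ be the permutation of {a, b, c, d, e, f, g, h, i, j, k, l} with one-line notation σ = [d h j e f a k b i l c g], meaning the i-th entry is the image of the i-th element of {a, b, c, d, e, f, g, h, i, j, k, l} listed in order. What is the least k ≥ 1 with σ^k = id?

Writing σ as disjoint cycles, the cycle lengths are 5, 4, 2, 1.
Since disjoint cycles commute, ord(σ) = lcm(5, 4, 2) = 20.

20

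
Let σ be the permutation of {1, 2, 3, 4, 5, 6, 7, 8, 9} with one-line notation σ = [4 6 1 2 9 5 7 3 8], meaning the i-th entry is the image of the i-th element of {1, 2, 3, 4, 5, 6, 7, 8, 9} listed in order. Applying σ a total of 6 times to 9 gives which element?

Tracing 9 → 8 → … returns to 9 after 8 steps, so 9 lies in an 8-cycle (1 4 2 6 5 9 8 3).
Advancing 6 steps from 9: 9 → 8 → 3 → 1 → 4 → 2 → 6.

6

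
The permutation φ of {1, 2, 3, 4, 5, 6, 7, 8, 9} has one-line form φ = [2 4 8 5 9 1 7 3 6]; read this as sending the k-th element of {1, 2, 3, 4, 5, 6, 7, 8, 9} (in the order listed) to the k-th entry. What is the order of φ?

6

The disjoint-cycle form of φ has cycle lengths 6, 2, 1.
The order is lcm(6, 2) = 6.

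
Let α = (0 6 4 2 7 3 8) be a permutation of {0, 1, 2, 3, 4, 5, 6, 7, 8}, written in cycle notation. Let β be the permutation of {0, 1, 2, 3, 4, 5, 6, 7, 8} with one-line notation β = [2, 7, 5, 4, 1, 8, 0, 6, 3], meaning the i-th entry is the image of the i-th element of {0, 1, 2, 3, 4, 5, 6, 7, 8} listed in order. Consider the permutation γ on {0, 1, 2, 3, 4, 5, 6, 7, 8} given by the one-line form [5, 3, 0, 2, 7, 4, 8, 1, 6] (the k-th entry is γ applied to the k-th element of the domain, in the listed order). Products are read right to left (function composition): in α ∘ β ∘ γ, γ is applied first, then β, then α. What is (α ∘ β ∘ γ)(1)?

2

(α ∘ β ∘ γ)(1) = α(β(γ(1))). γ(1) = 3, then β(3) = 4, then α(4) = 2, so the result is 2.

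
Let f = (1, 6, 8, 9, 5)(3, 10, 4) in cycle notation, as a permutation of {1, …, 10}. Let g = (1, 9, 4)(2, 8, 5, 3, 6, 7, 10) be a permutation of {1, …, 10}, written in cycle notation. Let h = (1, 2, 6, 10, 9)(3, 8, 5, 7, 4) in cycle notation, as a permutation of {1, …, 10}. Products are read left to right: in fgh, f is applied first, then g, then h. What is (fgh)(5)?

1

Chase 5: f(5) = 1; g(1) = 9; h(9) = 1. Hence (fgh)(5) = 1.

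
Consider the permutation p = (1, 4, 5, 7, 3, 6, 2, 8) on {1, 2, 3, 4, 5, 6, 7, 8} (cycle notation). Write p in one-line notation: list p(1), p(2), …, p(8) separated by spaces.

4 8 6 5 7 2 3 1

Reading each image from the cycles: 1→4, 2→8, 3→6, 4→5, 5→7, 6→2, 7→3, 8→1.
Listing these in domain order gives 4 8 6 5 7 2 3 1.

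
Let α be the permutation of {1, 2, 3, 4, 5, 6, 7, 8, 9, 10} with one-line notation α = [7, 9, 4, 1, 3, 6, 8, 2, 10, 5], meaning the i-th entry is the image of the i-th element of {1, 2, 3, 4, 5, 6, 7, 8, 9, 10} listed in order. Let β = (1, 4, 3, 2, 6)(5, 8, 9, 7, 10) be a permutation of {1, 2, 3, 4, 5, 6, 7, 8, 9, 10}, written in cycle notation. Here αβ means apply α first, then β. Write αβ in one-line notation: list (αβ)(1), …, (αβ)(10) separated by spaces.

10 7 3 4 2 1 9 6 5 8

For each element, apply α then β: 1 → 7 → 10; 2 → 9 → 7; 3 → 4 → 3; 4 → 1 → 4; 5 → 3 → 2; 6 → 6 → 1; 7 → 8 → 9; 8 → 2 → 6; 9 → 10 → 5; 10 → 5 → 8.
Collecting the images, αβ = [10 7 3 4 2 1 9 6 5 8].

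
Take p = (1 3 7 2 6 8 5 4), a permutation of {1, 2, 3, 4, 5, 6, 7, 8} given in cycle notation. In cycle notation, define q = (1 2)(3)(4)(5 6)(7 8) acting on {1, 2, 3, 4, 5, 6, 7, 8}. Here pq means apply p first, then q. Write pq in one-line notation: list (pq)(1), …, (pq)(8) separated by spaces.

3 5 8 2 4 7 1 6

For each element, apply p then q: 1 → 3 → 3; 2 → 6 → 5; 3 → 7 → 8; 4 → 1 → 2; 5 → 4 → 4; 6 → 8 → 7; 7 → 2 → 1; 8 → 5 → 6.
So pq in one-line form is 3 5 8 2 4 7 1 6.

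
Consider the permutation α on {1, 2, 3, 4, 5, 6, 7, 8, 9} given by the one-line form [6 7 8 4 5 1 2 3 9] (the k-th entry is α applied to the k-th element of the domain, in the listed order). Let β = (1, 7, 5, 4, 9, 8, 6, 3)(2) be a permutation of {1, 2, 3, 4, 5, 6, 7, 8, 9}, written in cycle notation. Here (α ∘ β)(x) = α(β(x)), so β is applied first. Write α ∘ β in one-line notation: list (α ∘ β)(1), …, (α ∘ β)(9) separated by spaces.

(α ∘ β)(x) = α(β(x)). Computing each image: α(β(1)) = α(7) = 2, α(β(2)) = α(2) = 7, α(β(3)) = α(1) = 6, α(β(4)) = α(9) = 9, α(β(5)) = α(4) = 4, α(β(6)) = α(3) = 8, α(β(7)) = α(5) = 5, α(β(8)) = α(6) = 1, α(β(9)) = α(8) = 3.
Hence α ∘ β = [2 7 6 9 4 8 5 1 3].

2 7 6 9 4 8 5 1 3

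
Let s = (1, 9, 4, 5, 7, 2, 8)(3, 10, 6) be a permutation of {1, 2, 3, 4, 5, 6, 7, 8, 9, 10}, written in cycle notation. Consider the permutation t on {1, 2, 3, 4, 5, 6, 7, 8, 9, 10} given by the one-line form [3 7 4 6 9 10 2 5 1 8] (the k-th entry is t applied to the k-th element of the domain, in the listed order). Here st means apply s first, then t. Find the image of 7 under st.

7

s(7) = 2, then t(2) = 7; composing gives (st)(7) = 7.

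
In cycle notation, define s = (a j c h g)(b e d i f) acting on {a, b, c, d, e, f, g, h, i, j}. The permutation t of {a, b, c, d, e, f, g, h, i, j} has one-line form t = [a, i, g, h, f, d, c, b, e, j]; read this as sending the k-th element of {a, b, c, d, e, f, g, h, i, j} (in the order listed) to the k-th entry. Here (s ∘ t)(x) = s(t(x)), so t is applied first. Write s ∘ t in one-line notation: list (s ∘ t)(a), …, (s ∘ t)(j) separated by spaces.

j f a g b i h e d c

(s ∘ t)(x) = s(t(x)). Computing each image: s(t(a)) = s(a) = j, s(t(b)) = s(i) = f, s(t(c)) = s(g) = a, s(t(d)) = s(h) = g, s(t(e)) = s(f) = b, s(t(f)) = s(d) = i, s(t(g)) = s(c) = h, s(t(h)) = s(b) = e, s(t(i)) = s(e) = d, s(t(j)) = s(j) = c.
Hence s ∘ t = [j f a g b i h e d c].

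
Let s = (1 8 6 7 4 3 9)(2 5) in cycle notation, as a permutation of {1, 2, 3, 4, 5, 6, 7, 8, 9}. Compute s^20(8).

8 lies in the 7-cycle (1 8 6 7 4 3 9).
On a 7-cycle, s^7 is the identity, so s^20 = s^6 there (20 ≡ 6 mod 7).
Stepping 6 places around the cycle: 8 → 6 → 7 → 4 → 3 → 9 → 1.

1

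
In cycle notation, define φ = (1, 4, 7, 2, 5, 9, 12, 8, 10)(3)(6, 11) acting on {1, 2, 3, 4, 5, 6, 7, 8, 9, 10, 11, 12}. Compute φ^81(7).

7 lies in the 9-cycle (1, 4, 7, 2, 5, 9, 12, 8, 10).
On a 9-cycle, φ^9 is the identity, so φ^81 = φ^0 there (81 ≡ 0 mod 9).
So φ^81(7) = 7.

7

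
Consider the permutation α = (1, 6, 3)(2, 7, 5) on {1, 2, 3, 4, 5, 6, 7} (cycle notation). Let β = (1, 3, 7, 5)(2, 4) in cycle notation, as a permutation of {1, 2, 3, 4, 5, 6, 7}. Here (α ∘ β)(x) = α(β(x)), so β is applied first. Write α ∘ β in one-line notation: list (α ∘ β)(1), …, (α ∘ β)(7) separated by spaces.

1 4 5 7 6 3 2

(α ∘ β)(x) = α(β(x)). Computing each image: α(β(1)) = α(3) = 1, α(β(2)) = α(4) = 4, α(β(3)) = α(7) = 5, α(β(4)) = α(2) = 7, α(β(5)) = α(1) = 6, α(β(6)) = α(6) = 3, α(β(7)) = α(5) = 2.
Hence α ∘ β = [1 4 5 7 6 3 2].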